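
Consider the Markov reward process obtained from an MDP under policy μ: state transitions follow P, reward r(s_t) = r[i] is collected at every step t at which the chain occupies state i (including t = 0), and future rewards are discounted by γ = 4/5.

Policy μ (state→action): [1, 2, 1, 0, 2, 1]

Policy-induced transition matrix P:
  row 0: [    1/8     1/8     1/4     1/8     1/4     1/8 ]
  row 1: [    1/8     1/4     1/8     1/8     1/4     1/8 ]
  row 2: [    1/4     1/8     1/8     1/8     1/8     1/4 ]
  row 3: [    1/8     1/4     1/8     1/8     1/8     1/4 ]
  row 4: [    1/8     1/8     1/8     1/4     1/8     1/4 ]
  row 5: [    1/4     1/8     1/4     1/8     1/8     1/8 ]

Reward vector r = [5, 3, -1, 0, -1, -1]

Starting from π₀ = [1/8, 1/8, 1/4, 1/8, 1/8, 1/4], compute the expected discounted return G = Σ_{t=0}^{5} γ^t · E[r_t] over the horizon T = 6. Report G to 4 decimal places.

G = 2.6273

t=0: π = [0.1250, 0.1250, 0.2500, 0.1250, 0.1250, 0.2500], E[r] = 0.3750, γ^t·E[r] = 0.375000, running G = 0.375000
t=1: π = [0.1875, 0.1563, 0.1719, 0.1406, 0.1563, 0.1875], E[r] = 0.8906, γ^t·E[r] = 0.712500, running G = 1.087500
t=2: π = [0.1699, 0.1621, 0.1719, 0.1445, 0.1680, 0.1836], E[r] = 0.8125, γ^t·E[r] = 0.520000, running G = 1.607500
t=3: π = [0.1694, 0.1633, 0.1692, 0.1460, 0.1665, 0.1855], E[r] = 0.8159, γ^t·E[r] = 0.417750, running G = 2.025250
t=4: π = [0.1693, 0.1637, 0.1694, 0.1458, 0.1666, 0.1852], E[r] = 0.8165, γ^t·E[r] = 0.334450, running G = 2.359700
t=5: π = [0.1693, 0.1637, 0.1693, 0.1458, 0.1666, 0.1852], E[r] = 0.8165, γ^t·E[r] = 0.267551, running G = 2.627251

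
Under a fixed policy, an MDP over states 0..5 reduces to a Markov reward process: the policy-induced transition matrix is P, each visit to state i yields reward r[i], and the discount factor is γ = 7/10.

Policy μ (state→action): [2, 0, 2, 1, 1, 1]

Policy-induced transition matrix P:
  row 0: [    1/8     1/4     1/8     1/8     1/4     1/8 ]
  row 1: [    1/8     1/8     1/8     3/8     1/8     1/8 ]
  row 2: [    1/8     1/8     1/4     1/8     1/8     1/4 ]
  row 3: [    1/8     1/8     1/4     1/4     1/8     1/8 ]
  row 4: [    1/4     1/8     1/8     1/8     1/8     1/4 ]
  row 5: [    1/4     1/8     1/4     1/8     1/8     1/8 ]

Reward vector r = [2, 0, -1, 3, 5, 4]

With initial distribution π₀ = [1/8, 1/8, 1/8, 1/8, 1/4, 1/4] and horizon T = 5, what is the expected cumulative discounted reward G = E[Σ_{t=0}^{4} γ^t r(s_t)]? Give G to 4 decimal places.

t=0: π = [0.1250, 0.1250, 0.1250, 0.1250, 0.2500, 0.2500], E[r] = 2.7500, γ^t·E[r] = 2.750000, running G = 2.750000
t=1: π = [0.1875, 0.1406, 0.1875, 0.1719, 0.1406, 0.1719], E[r] = 2.0938, γ^t·E[r] = 1.465625, running G = 4.215625
t=2: π = [0.1641, 0.1484, 0.1914, 0.1816, 0.1484, 0.1660], E[r] = 2.0879, γ^t·E[r] = 1.023066, running G = 5.238691
t=3: π = [0.1643, 0.1455, 0.1924, 0.1848, 0.1455, 0.1675], E[r] = 2.0881, γ^t·E[r] = 0.716230, running G = 5.954922
t=4: π = [0.1641, 0.1455, 0.1931, 0.1845, 0.1455, 0.1672], E[r] = 2.0852, γ^t·E[r] = 0.500665, running G = 6.455587

G = 6.4556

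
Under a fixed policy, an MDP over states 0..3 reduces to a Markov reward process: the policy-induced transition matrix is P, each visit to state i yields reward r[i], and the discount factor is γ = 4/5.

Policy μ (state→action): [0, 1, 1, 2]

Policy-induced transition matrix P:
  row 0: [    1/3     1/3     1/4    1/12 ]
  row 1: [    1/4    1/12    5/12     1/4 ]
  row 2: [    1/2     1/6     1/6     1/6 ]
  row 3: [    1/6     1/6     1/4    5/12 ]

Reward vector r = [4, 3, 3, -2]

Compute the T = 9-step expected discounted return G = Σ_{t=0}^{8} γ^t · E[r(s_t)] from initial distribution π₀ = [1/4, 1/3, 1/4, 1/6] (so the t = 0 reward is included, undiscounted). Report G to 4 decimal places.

t=0: π = [0.2500, 0.3333, 0.2500, 0.1667], E[r] = 2.4167, γ^t·E[r] = 2.416667, running G = 2.416667
t=1: π = [0.3194, 0.1806, 0.2847, 0.2153], E[r] = 2.2431, γ^t·E[r] = 1.794444, running G = 4.211111
t=2: π = [0.3299, 0.2049, 0.2564, 0.2089], E[r] = 2.2853, γ^t·E[r] = 1.462593, running G = 5.673704
t=3: π = [0.3242, 0.2046, 0.2628, 0.2085], E[r] = 2.2818, γ^t·E[r] = 1.168272, running G = 6.841975
t=4: π = [0.3253, 0.2036, 0.2622, 0.2088], E[r] = 2.2812, γ^t·E[r] = 0.934395, running G = 7.776370
t=5: π = [0.3253, 0.2039, 0.2621, 0.2087], E[r] = 2.2816, γ^t·E[r] = 0.747636, running G = 8.524007
t=6: π = [0.3252, 0.2039, 0.2621, 0.2087], E[r] = 2.2815, γ^t·E[r] = 0.598093, running G = 9.122100
t=7: π = [0.3252, 0.2039, 0.2621, 0.2087], E[r] = 2.2816, γ^t·E[r] = 0.478476, running G = 9.600576
t=8: π = [0.3252, 0.2039, 0.2621, 0.2087], E[r] = 2.2816, γ^t·E[r] = 0.382781, running G = 9.983357

G = 9.9834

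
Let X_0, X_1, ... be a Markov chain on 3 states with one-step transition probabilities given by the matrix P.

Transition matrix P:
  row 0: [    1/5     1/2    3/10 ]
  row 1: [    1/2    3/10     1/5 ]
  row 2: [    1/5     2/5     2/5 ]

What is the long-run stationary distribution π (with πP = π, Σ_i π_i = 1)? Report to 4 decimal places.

Balance equations π_j = Σ_i π_i·P[i][j]:
  π_0 = 1/5·π_0 + 1/2·π_1 + 1/5·π_2
  π_1 = 1/2·π_0 + 3/10·π_1 + 2/5·π_2
  normalize: π_0 + π_1 + π_2 = 1
Solving the linear system gives exactly π = [34/107, 42/107, 31/107].

π = [0.3178, 0.3925, 0.2897]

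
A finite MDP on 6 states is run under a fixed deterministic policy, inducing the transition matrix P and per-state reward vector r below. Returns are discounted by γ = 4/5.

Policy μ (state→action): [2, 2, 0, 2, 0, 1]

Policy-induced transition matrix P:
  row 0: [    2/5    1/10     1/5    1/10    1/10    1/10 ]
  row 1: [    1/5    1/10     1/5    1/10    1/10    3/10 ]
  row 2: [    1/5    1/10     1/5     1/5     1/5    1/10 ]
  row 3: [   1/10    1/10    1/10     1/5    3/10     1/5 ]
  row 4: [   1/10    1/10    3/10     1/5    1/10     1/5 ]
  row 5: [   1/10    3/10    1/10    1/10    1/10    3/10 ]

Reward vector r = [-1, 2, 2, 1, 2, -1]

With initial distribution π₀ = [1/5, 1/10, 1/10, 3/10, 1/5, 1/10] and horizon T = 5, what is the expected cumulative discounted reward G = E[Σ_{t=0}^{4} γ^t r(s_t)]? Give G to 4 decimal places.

G = 2.4838

t=0: π = [0.2000, 0.1000, 0.1000, 0.3000, 0.2000, 0.1000], E[r] = 0.8000, γ^t·E[r] = 0.800000, running G = 0.800000
t=1: π = [0.1800, 0.1200, 0.1800, 0.1600, 0.1700, 0.1900], E[r] = 0.7300, γ^t·E[r] = 0.584000, running G = 1.384000
t=2: π = [0.1840, 0.1380, 0.1820, 0.1510, 0.1500, 0.1950], E[r] = 0.7120, γ^t·E[r] = 0.455680, running G = 1.839680
t=3: π = [0.1872, 0.1390, 0.1804, 0.1483, 0.1484, 0.1967], E[r] = 0.7000, γ^t·E[r] = 0.358400, running G = 2.198080
t=4: π = [0.1881, 0.1393, 0.1803, 0.1477, 0.1477, 0.1968], E[r] = 0.6976, γ^t·E[r] = 0.285721, running G = 2.483801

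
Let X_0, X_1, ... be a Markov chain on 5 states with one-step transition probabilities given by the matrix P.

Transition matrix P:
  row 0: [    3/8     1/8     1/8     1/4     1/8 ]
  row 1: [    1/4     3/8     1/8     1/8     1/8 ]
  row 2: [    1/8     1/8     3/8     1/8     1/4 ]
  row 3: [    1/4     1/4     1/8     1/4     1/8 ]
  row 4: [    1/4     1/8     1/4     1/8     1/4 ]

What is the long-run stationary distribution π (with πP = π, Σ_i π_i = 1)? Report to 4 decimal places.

Balance equations π_j = Σ_i π_i·P[i][j]:
  π_0 = 3/8·π_0 + 1/4·π_1 + 1/8·π_2 + 1/4·π_3 + 1/4·π_4
  π_1 = 1/8·π_0 + 3/8·π_1 + 1/8·π_2 + 1/4·π_3 + 1/8·π_4
  π_2 = 1/8·π_0 + 1/8·π_1 + 3/8·π_2 + 1/8·π_3 + 1/4·π_4
  π_3 = 1/4·π_0 + 1/8·π_1 + 1/8·π_2 + 1/4·π_3 + 1/8·π_4
  normalize: π_0 + π_1 + π_2 + π_3 + π_4 = 1
Solving the linear system gives exactly π = [74/287, 395/2009, 8/41, 361/2009, 7/41].

π = [0.2578, 0.1966, 0.1951, 0.1797, 0.1707]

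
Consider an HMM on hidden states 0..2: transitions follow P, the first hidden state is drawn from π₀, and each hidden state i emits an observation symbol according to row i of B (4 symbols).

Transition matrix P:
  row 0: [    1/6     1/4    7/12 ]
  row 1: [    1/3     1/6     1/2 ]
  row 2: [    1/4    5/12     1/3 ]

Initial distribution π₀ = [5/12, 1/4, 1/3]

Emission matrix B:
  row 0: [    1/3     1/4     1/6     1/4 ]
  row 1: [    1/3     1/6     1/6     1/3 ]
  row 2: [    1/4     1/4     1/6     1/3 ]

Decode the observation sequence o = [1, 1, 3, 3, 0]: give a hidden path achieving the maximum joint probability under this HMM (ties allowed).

path = [0, 2, 1, 2, 1]

t=0: δ = [1.042e-01, 4.167e-02, 8.333e-02]  (obs o_0=1)
t=1: δ = [5.208e-03, 5.787e-03, 1.519e-02]  ψ = [2, 2, 0]  (obs o_1=1)
t=2: δ = [9.494e-04, 2.110e-03, 1.688e-03]  ψ = [2, 2, 2]  (obs o_2=3)
t=3: δ = [1.758e-04, 2.344e-04, 3.516e-04]  ψ = [1, 2, 1]  (obs o_3=3)
t=4: δ = [2.930e-05, 4.884e-05, 2.930e-05]  ψ = [2, 2, 1]  (obs o_4=0)
backtrack: best end state = 1; path = [0, 2, 1, 2, 1]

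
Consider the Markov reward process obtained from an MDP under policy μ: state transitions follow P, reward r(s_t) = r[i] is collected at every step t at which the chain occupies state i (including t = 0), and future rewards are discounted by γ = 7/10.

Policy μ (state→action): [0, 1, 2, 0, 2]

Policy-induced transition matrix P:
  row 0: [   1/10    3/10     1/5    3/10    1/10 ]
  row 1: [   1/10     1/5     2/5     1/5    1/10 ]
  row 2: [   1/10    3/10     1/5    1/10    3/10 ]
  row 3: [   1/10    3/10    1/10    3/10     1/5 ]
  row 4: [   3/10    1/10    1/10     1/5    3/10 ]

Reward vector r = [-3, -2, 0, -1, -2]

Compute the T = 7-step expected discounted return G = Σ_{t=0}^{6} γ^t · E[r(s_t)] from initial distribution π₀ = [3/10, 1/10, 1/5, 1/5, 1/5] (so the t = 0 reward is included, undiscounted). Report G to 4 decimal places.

G = -4.8393

t=0: π = [0.3000, 0.1000, 0.2000, 0.2000, 0.2000], E[r] = -1.7000, γ^t·E[r] = -1.700000, running G = -1.700000
t=1: π = [0.1400, 0.2500, 0.1800, 0.2300, 0.2000], E[r] = -1.5500, γ^t·E[r] = -1.085000, running G = -2.785000
t=2: π = [0.1400, 0.2350, 0.2070, 0.2190, 0.1990], E[r] = -1.5070, γ^t·E[r] = -0.738430, running G = -3.523430
t=3: π = [0.1398, 0.2367, 0.2052, 0.2152, 0.2031], E[r] = -1.5142, γ^t·E[r] = -0.519371, running G = -4.042801
t=4: π = [0.1406, 0.2357, 0.2055, 0.2150, 0.2032], E[r] = -1.5146, γ^t·E[r] = -0.363660, running G = -4.406461
t=5: π = [0.1406, 0.2358, 0.2053, 0.2150, 0.2032], E[r] = -1.5150, γ^t·E[r] = -0.254622, running G = -4.661083
t=6: π = [0.1406, 0.2358, 0.2053, 0.2150, 0.2032], E[r] = -1.5149, γ^t·E[r] = -0.178232, running G = -4.839315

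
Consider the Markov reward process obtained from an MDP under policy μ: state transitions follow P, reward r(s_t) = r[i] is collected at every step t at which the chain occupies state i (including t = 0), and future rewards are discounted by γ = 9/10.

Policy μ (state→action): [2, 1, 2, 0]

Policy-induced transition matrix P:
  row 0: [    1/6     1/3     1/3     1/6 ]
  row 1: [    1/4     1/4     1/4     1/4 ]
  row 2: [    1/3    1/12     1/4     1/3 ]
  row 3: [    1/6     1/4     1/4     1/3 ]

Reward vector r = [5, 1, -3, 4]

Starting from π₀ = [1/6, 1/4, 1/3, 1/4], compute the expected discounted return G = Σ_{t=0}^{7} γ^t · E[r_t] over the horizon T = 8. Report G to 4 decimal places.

t=0: π = [0.1667, 0.2500, 0.3333, 0.2500], E[r] = 1.0833, γ^t·E[r] = 1.083333, running G = 1.083333
t=1: π = [0.2431, 0.2083, 0.2639, 0.2847], E[r] = 1.7708, γ^t·E[r] = 1.593750, running G = 2.677083
t=2: π = [0.2280, 0.2263, 0.2703, 0.2755], E[r] = 1.6574, γ^t·E[r] = 1.342500, running G = 4.019583
t=3: π = [0.2306, 0.2240, 0.2690, 0.2765], E[r] = 1.6757, γ^t·E[r] = 1.221574, running G = 5.241158
t=4: π = [0.2302, 0.2244, 0.2692, 0.2762], E[r] = 1.6725, γ^t·E[r] = 1.097344, running G = 6.338502
t=5: π = [0.2302, 0.2243, 0.2692, 0.2763], E[r] = 1.6730, γ^t·E[r] = 0.987912, running G = 7.326414
t=6: π = [0.2302, 0.2243, 0.2692, 0.2763], E[r] = 1.6730, γ^t·E[r] = 0.889075, running G = 8.215489
t=7: π = [0.2302, 0.2243, 0.2692, 0.2763], E[r] = 1.6730, γ^t·E[r] = 0.800174, running G = 9.015663

G = 9.0157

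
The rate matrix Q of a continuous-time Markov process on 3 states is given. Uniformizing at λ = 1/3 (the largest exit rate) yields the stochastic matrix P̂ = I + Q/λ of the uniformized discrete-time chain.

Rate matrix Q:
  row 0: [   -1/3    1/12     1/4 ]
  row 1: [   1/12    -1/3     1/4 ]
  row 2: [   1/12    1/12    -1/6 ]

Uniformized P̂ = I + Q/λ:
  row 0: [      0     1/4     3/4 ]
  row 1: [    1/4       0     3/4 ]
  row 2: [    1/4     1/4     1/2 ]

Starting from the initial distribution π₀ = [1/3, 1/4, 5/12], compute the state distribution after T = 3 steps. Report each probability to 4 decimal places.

t=0: π = [0.3333, 0.2500, 0.4167]
t=1: π = [0.1667, 0.1875, 0.6458]
t=2: π = [0.2083, 0.2031, 0.5885]
t=3: π = [0.1979, 0.1992, 0.6029]

π = [0.1979, 0.1992, 0.6029]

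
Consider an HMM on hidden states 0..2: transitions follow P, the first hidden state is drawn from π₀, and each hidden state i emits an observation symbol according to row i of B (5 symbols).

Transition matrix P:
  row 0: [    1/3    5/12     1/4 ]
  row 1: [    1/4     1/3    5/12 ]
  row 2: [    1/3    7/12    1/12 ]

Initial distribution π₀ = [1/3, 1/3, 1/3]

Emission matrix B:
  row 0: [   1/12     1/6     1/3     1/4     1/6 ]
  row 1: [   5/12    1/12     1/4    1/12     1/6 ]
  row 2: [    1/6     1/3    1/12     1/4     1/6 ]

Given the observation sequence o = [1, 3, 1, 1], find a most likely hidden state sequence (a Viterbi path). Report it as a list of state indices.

t=0: δ = [5.556e-02, 2.778e-02, 1.111e-01]  (obs o_0=1)
t=1: δ = [9.259e-03, 5.401e-03, 3.472e-03]  ψ = [2, 2, 0]  (obs o_1=3)
t=2: δ = [5.144e-04, 3.215e-04, 7.716e-04]  ψ = [0, 0, 0]  (obs o_2=1)
t=3: δ = [4.287e-05, 3.751e-05, 4.465e-05]  ψ = [2, 2, 1]  (obs o_3=1)
backtrack: best end state = 2; path = [2, 0, 1, 2]

path = [2, 0, 1, 2]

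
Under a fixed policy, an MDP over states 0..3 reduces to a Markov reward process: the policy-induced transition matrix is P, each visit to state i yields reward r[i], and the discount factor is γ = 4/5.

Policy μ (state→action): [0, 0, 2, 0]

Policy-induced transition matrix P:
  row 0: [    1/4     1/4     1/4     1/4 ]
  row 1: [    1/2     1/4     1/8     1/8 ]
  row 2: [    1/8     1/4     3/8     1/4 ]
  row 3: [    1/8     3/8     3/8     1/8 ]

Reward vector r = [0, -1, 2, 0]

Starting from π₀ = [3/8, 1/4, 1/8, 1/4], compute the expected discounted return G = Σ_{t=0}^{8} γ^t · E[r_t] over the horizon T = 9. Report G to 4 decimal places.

G = 0.8897

t=0: π = [0.3750, 0.2500, 0.1250, 0.2500], E[r] = 0.0000, γ^t·E[r] = 0.000000, running G = 0.000000
t=1: π = [0.2656, 0.2813, 0.2656, 0.1875], E[r] = 0.2500, γ^t·E[r] = 0.200000, running G = 0.200000
t=2: π = [0.2637, 0.2734, 0.2715, 0.1914], E[r] = 0.2695, γ^t·E[r] = 0.172500, running G = 0.372500
t=3: π = [0.2605, 0.2739, 0.2737, 0.1919], E[r] = 0.2734, γ^t·E[r] = 0.140000, running G = 0.512500
t=4: π = [0.2603, 0.2740, 0.2740, 0.1918], E[r] = 0.2739, γ^t·E[r] = 0.112200, running G = 0.624700
t=5: π = [0.2603, 0.2740, 0.2740, 0.1918], E[r] = 0.2740, γ^t·E[r] = 0.089773, running G = 0.714473
t=6: π = [0.2603, 0.2740, 0.2740, 0.1918], E[r] = 0.2740, γ^t·E[r] = 0.071820, running G = 0.786293
t=7: π = [0.2603, 0.2740, 0.2740, 0.1918], E[r] = 0.2740, γ^t·E[r] = 0.057456, running G = 0.843749
t=8: π = [0.2603, 0.2740, 0.2740, 0.1918], E[r] = 0.2740, γ^t·E[r] = 0.045965, running G = 0.889714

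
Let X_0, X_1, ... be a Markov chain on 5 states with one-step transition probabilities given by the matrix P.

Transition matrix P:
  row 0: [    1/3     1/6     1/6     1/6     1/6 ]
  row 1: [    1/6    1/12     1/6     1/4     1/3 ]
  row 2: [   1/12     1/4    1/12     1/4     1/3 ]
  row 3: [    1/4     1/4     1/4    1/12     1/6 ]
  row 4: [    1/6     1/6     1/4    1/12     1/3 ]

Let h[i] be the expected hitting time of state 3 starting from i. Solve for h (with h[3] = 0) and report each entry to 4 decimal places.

h = [5.7876, 5.4254, 5.3976, 0.0000, 6.3273]

First-step conditioning: h[3] = 0; for i ≠ 3, h[i] = 1 + Σ_k P[i][k]·h[k].
  h[0] = 1 + 1/3·h[0] + 1/6·h[1] + 1/6·h[2] + 1/6·h[4]
  h[1] = 1 + 1/6·h[0] + 1/12·h[1] + 1/6·h[2] + 1/3·h[4]
  h[2] = 1 + 1/12·h[0] + 1/4·h[1] + 1/12·h[2] + 1/3·h[4]
  h[4] = 1 + 1/6·h[0] + 1/6·h[1] + 1/4·h[2] + 1/3·h[4]
Solving the 4×4 linear system over states ≠ 3 gives exactly h = [9972/1723, 9348/1723, 9300/1723, 0, 10902/1723] (h[3] = 0 is the target).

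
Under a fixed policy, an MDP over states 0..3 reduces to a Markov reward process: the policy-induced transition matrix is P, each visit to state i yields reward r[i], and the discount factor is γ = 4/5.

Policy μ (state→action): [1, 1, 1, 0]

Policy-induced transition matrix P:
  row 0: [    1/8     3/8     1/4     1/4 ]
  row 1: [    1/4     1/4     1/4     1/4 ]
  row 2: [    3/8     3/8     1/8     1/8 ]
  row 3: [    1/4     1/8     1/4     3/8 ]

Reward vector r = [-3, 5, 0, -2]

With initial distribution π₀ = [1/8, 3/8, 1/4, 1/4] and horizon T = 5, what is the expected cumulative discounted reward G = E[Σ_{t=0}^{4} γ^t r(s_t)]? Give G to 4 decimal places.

t=0: π = [0.1250, 0.3750, 0.2500, 0.2500], E[r] = 1.0000, γ^t·E[r] = 1.000000, running G = 1.000000
t=1: π = [0.2656, 0.2656, 0.2188, 0.2500], E[r] = 0.0313, γ^t·E[r] = 0.025000, running G = 1.025000
t=2: π = [0.2441, 0.2793, 0.2227, 0.2539], E[r] = 0.1563, γ^t·E[r] = 0.100000, running G = 1.125000
t=3: π = [0.2473, 0.2766, 0.2222, 0.2539], E[r] = 0.1333, γ^t·E[r] = 0.068250, running G = 1.193250
t=4: π = [0.2469, 0.2769, 0.2222, 0.2540], E[r] = 0.1362, γ^t·E[r] = 0.055800, running G = 1.249050

G = 1.2491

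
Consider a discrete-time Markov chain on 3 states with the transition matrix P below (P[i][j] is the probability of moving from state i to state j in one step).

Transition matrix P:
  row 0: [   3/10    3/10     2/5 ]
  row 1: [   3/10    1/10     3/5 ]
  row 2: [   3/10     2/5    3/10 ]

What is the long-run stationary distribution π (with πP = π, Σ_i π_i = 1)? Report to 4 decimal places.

π = [0.3000, 0.2846, 0.4154]

Balance equations π_j = Σ_i π_i·P[i][j]:
  π_0 = 3/10·π_0 + 3/10·π_1 + 3/10·π_2
  π_1 = 3/10·π_0 + 1/10·π_1 + 2/5·π_2
  normalize: π_0 + π_1 + π_2 = 1
Solving the linear system gives exactly π = [3/10, 37/130, 27/65].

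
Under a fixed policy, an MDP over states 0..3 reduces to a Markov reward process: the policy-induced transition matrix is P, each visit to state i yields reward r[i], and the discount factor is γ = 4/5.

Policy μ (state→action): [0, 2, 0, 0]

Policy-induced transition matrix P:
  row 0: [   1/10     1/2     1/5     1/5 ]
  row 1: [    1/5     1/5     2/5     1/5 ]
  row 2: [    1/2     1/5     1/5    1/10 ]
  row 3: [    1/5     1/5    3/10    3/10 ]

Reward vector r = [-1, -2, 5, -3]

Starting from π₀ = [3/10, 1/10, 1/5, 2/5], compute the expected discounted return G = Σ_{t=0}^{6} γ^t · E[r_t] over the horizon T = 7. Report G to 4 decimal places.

G = -0.8471

t=0: π = [0.3000, 0.1000, 0.2000, 0.4000], E[r] = -0.7000, γ^t·E[r] = -0.700000, running G = -0.700000
t=1: π = [0.2300, 0.2900, 0.2600, 0.2200], E[r] = -0.1700, γ^t·E[r] = -0.136000, running G = -0.836000
t=2: π = [0.2550, 0.2690, 0.2800, 0.1960], E[r] = 0.0190, γ^t·E[r] = 0.012160, running G = -0.823840
t=3: π = [0.2585, 0.2765, 0.2734, 0.1916], E[r] = -0.0193, γ^t·E[r] = -0.009882, running G = -0.833722
t=4: π = [0.2562, 0.2776, 0.2745, 0.1918], E[r] = -0.0144, γ^t·E[r] = -0.005911, running G = -0.839632
t=5: π = [0.2567, 0.2769, 0.2747, 0.1917], E[r] = -0.0122, γ^t·E[r] = -0.003988, running G = -0.843620
t=6: π = [0.2567, 0.2770, 0.2745, 0.1917], E[r] = -0.0132, γ^t·E[r] = -0.003450, running G = -0.847071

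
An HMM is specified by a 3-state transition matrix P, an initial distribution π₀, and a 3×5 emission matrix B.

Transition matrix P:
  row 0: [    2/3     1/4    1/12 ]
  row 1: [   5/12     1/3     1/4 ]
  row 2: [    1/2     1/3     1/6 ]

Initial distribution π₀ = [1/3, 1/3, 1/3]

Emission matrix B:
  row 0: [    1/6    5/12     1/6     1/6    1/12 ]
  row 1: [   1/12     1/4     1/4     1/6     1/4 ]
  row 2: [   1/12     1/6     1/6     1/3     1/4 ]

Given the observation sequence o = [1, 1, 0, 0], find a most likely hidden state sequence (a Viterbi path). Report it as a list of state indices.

t=0: δ = [1.389e-01, 8.333e-02, 5.556e-02]  (obs o_0=1)
t=1: δ = [3.858e-02, 8.681e-03, 3.472e-03]  ψ = [0, 0, 1]  (obs o_1=1)
t=2: δ = [4.287e-03, 8.038e-04, 2.679e-04]  ψ = [0, 0, 0]  (obs o_2=0)
t=3: δ = [4.763e-04, 8.931e-05, 2.977e-05]  ψ = [0, 0, 0]  (obs o_3=0)
backtrack: best end state = 0; path = [0, 0, 0, 0]

path = [0, 0, 0, 0]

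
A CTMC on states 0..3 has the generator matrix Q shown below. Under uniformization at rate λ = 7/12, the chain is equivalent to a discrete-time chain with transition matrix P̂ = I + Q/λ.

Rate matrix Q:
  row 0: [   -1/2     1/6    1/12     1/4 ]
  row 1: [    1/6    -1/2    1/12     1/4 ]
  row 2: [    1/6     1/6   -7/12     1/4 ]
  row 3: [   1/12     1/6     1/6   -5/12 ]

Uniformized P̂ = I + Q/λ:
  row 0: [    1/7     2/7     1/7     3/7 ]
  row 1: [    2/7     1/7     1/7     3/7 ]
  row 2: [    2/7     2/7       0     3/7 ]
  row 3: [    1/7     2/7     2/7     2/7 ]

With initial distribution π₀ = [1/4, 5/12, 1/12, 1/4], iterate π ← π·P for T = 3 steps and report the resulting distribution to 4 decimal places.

π = [0.2041, 0.2495, 0.1710, 0.3754]

t=0: π = [0.2500, 0.4167, 0.0833, 0.2500]
t=1: π = [0.2143, 0.2262, 0.1667, 0.3929]
t=2: π = [0.1990, 0.2534, 0.1752, 0.3724]
t=3: π = [0.2041, 0.2495, 0.1710, 0.3754]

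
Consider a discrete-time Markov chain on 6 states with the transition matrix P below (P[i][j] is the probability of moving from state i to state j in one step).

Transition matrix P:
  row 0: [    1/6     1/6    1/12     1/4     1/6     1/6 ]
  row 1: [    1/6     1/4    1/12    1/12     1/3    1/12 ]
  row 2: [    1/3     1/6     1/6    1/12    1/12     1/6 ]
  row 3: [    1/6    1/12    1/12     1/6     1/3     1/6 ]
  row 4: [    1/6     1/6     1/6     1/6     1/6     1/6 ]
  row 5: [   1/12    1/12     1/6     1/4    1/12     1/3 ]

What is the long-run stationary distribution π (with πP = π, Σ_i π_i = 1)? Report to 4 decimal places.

π = [0.1721, 0.1492, 0.1254, 0.1735, 0.1946, 0.1851]

Balance equations π_j = Σ_i π_i·P[i][j]:
  π_0 = 1/6·π_0 + 1/6·π_1 + 1/3·π_2 + 1/6·π_3 + 1/6·π_4 + 1/12·π_5
  π_1 = 1/6·π_0 + 1/4·π_1 + 1/6·π_2 + 1/12·π_3 + 1/6·π_4 + 1/12·π_5
  π_2 = 1/12·π_0 + 1/12·π_1 + 1/6·π_2 + 1/12·π_3 + 1/6·π_4 + 1/6·π_5
  π_3 = 1/4·π_0 + 1/12·π_1 + 1/12·π_2 + 1/6·π_3 + 1/6·π_4 + 1/4·π_5
  π_4 = 1/6·π_0 + 1/3·π_1 + 1/12·π_2 + 1/3·π_3 + 1/6·π_4 + 1/12·π_5
  normalize: π_0 + π_1 + π_2 + π_3 + π_4 + π_5 = 1
Solving the linear system gives exactly π = [2162/12559, 1874/12559, 7876/62795, 10898/62795, 12219/62795, 11622/62795].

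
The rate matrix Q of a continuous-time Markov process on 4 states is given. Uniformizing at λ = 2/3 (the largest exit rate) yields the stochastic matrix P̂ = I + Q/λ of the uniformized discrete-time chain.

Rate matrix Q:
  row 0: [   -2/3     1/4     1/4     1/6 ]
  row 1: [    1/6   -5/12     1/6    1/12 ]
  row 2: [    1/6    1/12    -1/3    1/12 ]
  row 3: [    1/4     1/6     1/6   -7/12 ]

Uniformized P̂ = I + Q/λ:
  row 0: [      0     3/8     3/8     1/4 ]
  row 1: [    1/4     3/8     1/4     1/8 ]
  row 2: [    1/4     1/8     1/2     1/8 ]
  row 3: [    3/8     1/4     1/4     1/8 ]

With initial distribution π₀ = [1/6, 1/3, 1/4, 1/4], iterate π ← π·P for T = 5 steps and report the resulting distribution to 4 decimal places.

π = [0.2154, 0.2638, 0.3690, 0.1518]

t=0: π = [0.1667, 0.3333, 0.2500, 0.2500]
t=1: π = [0.2396, 0.2813, 0.3333, 0.1458]
t=2: π = [0.2083, 0.2734, 0.3633, 0.1549]
t=3: π = [0.2173, 0.2648, 0.3669, 0.1510]
t=4: π = [0.2146, 0.2644, 0.3689, 0.1522]
t=5: π = [0.2154, 0.2638, 0.3690, 0.1518]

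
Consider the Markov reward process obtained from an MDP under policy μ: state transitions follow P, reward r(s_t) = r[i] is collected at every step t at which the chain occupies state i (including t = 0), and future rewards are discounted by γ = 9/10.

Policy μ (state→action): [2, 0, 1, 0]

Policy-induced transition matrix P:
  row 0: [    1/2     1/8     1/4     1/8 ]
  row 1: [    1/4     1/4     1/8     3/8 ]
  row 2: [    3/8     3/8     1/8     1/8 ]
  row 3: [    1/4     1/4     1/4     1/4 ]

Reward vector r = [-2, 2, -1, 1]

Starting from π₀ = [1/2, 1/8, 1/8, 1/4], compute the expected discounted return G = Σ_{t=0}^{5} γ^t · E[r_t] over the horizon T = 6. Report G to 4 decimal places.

t=0: π = [0.5000, 0.1250, 0.1250, 0.2500], E[r] = -0.6250, γ^t·E[r] = -0.625000, running G = -0.625000
t=1: π = [0.3906, 0.2031, 0.2188, 0.1875], E[r] = -0.4063, γ^t·E[r] = -0.365625, running G = -0.990625
t=2: π = [0.3750, 0.2285, 0.1973, 0.1992], E[r] = -0.2910, γ^t·E[r] = -0.235723, running G = -1.226348
t=3: π = [0.3684, 0.2278, 0.1968, 0.2070], E[r] = -0.2710, γ^t·E[r] = -0.197556, running G = -1.423904
t=4: π = [0.3667, 0.2285, 0.1969, 0.2078], E[r] = -0.2654, γ^t·E[r] = -0.174136, running G = -1.598040
t=5: π = [0.3663, 0.2288, 0.1968, 0.2081], E[r] = -0.2637, γ^t·E[r] = -0.155727, running G = -1.753767

G = -1.7538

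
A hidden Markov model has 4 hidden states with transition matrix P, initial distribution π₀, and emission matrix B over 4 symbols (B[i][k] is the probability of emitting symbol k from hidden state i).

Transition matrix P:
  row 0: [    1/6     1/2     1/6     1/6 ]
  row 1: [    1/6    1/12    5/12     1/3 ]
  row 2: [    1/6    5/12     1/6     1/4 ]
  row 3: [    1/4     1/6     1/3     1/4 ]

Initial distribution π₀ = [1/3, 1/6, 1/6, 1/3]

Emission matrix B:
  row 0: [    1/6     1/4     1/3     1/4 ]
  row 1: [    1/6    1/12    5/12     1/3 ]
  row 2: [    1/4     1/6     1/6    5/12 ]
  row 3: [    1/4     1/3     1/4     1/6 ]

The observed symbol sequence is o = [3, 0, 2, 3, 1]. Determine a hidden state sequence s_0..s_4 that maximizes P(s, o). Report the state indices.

t=0: δ = [8.333e-02, 5.556e-02, 6.944e-02, 5.556e-02]  (obs o_0=3)
t=1: δ = [2.315e-03, 6.944e-03, 5.787e-03, 4.630e-03]  ψ = [0, 0, 1, 1]  (obs o_1=0)
t=2: δ = [3.858e-04, 1.005e-03, 4.823e-04, 5.787e-04]  ψ = [1, 2, 1, 1]  (obs o_2=2)
t=3: δ = [4.186e-05, 6.698e-05, 1.744e-04, 5.582e-05]  ψ = [1, 2, 1, 1]  (obs o_3=3)
t=4: δ = [7.268e-06, 6.056e-06, 4.845e-06, 1.454e-05]  ψ = [2, 2, 2, 2]  (obs o_4=1)
backtrack: best end state = 3; path = [1, 2, 1, 2, 3]

path = [1, 2, 1, 2, 3]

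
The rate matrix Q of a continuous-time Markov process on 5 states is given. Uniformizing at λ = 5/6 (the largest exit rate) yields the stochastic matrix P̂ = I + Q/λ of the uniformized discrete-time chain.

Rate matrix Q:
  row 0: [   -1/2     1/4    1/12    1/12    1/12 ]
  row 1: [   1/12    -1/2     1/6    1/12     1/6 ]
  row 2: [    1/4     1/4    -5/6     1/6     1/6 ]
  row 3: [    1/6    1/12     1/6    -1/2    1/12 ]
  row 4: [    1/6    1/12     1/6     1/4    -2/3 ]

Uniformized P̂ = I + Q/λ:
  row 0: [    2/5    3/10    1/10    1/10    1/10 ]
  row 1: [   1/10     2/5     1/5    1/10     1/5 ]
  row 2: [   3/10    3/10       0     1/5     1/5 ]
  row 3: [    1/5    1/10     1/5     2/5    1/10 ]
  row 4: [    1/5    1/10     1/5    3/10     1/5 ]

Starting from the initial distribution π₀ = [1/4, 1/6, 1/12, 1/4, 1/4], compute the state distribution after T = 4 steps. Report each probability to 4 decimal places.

π = [0.2373, 0.2523, 0.1468, 0.2084, 0.1552]

t=0: π = [0.2500, 0.1667, 0.0833, 0.2500, 0.2500]
t=1: π = [0.2417, 0.2167, 0.1583, 0.2333, 0.1500]
t=2: π = [0.2425, 0.2450, 0.1442, 0.2158, 0.1525]
t=3: π = [0.2384, 0.2508, 0.1469, 0.2097, 0.1542]
t=4: π = [0.2373, 0.2523, 0.1468, 0.2084, 0.1552]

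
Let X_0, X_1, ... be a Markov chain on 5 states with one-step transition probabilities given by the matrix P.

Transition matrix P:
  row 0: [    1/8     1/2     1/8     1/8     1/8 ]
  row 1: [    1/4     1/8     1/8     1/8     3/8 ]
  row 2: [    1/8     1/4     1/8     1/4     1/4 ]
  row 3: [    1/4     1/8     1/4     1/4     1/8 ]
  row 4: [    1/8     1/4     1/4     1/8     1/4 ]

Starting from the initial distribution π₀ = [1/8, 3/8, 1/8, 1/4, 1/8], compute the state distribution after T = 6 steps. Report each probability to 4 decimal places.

π = [0.1763, 0.2428, 0.1757, 0.1679, 0.2373]

t=0: π = [0.1250, 0.3750, 0.1250, 0.2500, 0.1250]
t=1: π = [0.2031, 0.2031, 0.1719, 0.1719, 0.2500]
t=2: π = [0.1719, 0.2539, 0.1777, 0.1680, 0.2285]
t=3: π = [0.1777, 0.2402, 0.1746, 0.1682, 0.2393]
t=4: π = [0.1761, 0.2434, 0.1759, 0.1678, 0.2368]
t=5: π = [0.1764, 0.2426, 0.1756, 0.1680, 0.2374]
t=6: π = [0.1763, 0.2428, 0.1757, 0.1679, 0.2373]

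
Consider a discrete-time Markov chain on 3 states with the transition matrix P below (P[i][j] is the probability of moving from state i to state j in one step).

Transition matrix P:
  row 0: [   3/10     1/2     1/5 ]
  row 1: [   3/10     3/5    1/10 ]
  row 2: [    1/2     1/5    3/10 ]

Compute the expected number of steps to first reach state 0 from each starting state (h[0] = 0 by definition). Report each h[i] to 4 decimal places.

First-step conditioning: h[0] = 0; for i ≠ 0, h[i] = 1 + Σ_k P[i][k]·h[k].
  h[1] = 1 + 3/5·h[1] + 1/10·h[2]
  h[2] = 1 + 1/5·h[1] + 3/10·h[2]
Solving the 2×2 linear system over states ≠ 0 gives exactly h = [0, 40/13, 30/13] (h[0] = 0 is the target).

h = [0.0000, 3.0769, 2.3077]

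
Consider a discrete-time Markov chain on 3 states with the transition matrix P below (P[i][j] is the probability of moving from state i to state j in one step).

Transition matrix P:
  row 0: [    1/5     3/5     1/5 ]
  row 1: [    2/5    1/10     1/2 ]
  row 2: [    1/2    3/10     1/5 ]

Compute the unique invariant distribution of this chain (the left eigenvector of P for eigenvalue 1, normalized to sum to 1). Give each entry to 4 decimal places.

Balance equations π_j = Σ_i π_i·P[i][j]:
  π_0 = 1/5·π_0 + 2/5·π_1 + 1/2·π_2
  π_1 = 3/5·π_0 + 1/10·π_1 + 3/10·π_2
  normalize: π_0 + π_1 + π_2 = 1
Solving the linear system gives exactly π = [19/53, 18/53, 16/53].

π = [0.3585, 0.3396, 0.3019]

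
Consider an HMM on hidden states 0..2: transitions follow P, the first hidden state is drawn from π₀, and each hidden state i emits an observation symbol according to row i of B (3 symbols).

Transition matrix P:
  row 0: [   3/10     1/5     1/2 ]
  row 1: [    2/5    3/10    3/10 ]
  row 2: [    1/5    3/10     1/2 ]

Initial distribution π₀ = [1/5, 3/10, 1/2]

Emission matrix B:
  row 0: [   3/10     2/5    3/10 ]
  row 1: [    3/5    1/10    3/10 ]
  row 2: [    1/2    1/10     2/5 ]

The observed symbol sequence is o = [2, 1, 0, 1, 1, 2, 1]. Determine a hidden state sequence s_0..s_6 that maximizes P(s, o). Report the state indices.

t=0: δ = [6.000e-02, 9.000e-02, 2.000e-01]  (obs o_0=2)
t=1: δ = [1.600e-02, 6.000e-03, 1.000e-02]  ψ = [2, 2, 2]  (obs o_1=1)
t=2: δ = [1.440e-03, 1.920e-03, 4.000e-03]  ψ = [0, 0, 0]  (obs o_2=0)
t=3: δ = [3.200e-04, 1.200e-04, 2.000e-04]  ψ = [2, 2, 2]  (obs o_3=1)
t=4: δ = [3.840e-05, 6.400e-06, 1.600e-05]  ψ = [0, 0, 0]  (obs o_4=1)
t=5: δ = [3.456e-06, 2.304e-06, 7.680e-06]  ψ = [0, 0, 0]  (obs o_5=2)
t=6: δ = [6.144e-07, 2.304e-07, 3.840e-07]  ψ = [2, 2, 2]  (obs o_6=1)
backtrack: best end state = 0; path = [2, 0, 2, 0, 0, 2, 0]

path = [2, 0, 2, 0, 0, 2, 0]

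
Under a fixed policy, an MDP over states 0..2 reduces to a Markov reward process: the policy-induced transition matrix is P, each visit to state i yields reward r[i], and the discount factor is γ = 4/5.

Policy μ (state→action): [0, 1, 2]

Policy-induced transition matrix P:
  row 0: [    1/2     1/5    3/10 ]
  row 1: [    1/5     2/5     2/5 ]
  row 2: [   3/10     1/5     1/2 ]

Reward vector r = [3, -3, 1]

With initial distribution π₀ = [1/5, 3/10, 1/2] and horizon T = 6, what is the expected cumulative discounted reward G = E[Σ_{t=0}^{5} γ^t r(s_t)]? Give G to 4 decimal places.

t=0: π = [0.2000, 0.3000, 0.5000], E[r] = 0.2000, γ^t·E[r] = 0.200000, running G = 0.200000
t=1: π = [0.3100, 0.2600, 0.4300], E[r] = 0.5800, γ^t·E[r] = 0.464000, running G = 0.664000
t=2: π = [0.3360, 0.2520, 0.4120], E[r] = 0.6640, γ^t·E[r] = 0.424960, running G = 1.088960
t=3: π = [0.3420, 0.2504, 0.4076], E[r] = 0.6824, γ^t·E[r] = 0.349389, running G = 1.438349
t=4: π = [0.3434, 0.2501, 0.4066], E[r] = 0.6864, γ^t·E[r] = 0.281149, running G = 1.719498
t=5: π = [0.3437, 0.2500, 0.4063], E[r] = 0.6873, γ^t·E[r] = 0.225203, running G = 1.944701

G = 1.9447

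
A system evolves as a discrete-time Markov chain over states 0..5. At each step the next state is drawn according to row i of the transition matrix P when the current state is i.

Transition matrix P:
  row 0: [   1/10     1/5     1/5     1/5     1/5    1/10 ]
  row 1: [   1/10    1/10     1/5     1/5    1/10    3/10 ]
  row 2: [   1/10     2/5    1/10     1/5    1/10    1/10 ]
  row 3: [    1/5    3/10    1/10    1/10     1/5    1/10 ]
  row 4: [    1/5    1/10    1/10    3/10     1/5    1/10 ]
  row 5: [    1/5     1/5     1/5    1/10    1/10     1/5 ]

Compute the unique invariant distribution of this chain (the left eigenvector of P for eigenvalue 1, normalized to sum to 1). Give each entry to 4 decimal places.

π = [0.1487, 0.2125, 0.1519, 0.1809, 0.1477, 0.1583]

Balance equations π_j = Σ_i π_i·P[i][j]:
  π_0 = 1/10·π_0 + 1/10·π_1 + 1/10·π_2 + 1/5·π_3 + 1/5·π_4 + 1/5·π_5
  π_1 = 1/5·π_0 + 1/10·π_1 + 2/5·π_2 + 3/10·π_3 + 1/10·π_4 + 1/5·π_5
  π_2 = 1/5·π_0 + 1/5·π_1 + 1/10·π_2 + 1/10·π_3 + 1/10·π_4 + 1/5·π_5
  π_3 = 1/5·π_0 + 1/5·π_1 + 1/5·π_2 + 1/10·π_3 + 3/10·π_4 + 1/10·π_5
  π_4 = 1/5·π_0 + 1/10·π_1 + 1/10·π_2 + 1/5·π_3 + 1/5·π_4 + 1/10·π_5
  normalize: π_0 + π_1 + π_2 + π_3 + π_4 + π_5 = 1
Solving the linear system gives exactly π = [8721/58652, 12461/58652, 2228/14663, 21215/117304, 13/88, 4643/29326].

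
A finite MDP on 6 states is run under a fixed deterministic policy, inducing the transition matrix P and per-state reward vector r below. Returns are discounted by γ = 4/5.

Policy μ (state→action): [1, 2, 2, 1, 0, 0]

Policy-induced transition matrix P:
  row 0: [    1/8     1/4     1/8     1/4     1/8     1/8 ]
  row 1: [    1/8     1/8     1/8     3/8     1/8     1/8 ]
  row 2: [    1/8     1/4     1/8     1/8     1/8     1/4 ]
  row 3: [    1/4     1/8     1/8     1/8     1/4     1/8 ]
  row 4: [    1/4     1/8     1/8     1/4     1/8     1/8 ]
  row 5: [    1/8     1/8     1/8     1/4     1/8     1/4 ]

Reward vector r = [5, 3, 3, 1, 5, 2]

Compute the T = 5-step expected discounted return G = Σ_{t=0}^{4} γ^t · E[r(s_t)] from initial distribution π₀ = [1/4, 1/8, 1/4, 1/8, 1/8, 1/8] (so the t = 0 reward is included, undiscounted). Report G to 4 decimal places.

G = 10.4976

t=0: π = [0.2500, 0.1250, 0.2500, 0.1250, 0.1250, 0.1250], E[r] = 3.3750, γ^t·E[r] = 3.375000, running G = 3.375000
t=1: π = [0.1563, 0.1875, 0.1250, 0.2188, 0.1406, 0.1719], E[r] = 2.9844, γ^t·E[r] = 2.387500, running G = 5.762500
t=2: π = [0.1699, 0.1602, 0.1250, 0.2305, 0.1523, 0.1621], E[r] = 3.0215, γ^t·E[r] = 1.933750, running G = 7.696250
t=3: π = [0.1729, 0.1619, 0.1250, 0.2256, 0.1538, 0.1609], E[r] = 3.0413, γ^t·E[r] = 1.557125, running G = 9.253375
t=4: π = [0.1724, 0.1622, 0.1250, 0.2264, 0.1532, 0.1607], E[r] = 3.0377, γ^t·E[r] = 1.244238, running G = 10.497613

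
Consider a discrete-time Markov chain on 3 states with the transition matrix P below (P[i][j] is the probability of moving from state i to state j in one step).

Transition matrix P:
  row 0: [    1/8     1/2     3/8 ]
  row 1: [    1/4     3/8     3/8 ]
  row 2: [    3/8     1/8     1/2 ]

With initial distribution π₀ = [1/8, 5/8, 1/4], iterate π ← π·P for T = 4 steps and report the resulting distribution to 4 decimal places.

π = [0.2698, 0.3017, 0.4285]

t=0: π = [0.1250, 0.6250, 0.2500]
t=1: π = [0.2656, 0.3281, 0.4063]
t=2: π = [0.2676, 0.3066, 0.4258]
t=3: π = [0.2698, 0.3020, 0.4282]
t=4: π = [0.2698, 0.3017, 0.4285]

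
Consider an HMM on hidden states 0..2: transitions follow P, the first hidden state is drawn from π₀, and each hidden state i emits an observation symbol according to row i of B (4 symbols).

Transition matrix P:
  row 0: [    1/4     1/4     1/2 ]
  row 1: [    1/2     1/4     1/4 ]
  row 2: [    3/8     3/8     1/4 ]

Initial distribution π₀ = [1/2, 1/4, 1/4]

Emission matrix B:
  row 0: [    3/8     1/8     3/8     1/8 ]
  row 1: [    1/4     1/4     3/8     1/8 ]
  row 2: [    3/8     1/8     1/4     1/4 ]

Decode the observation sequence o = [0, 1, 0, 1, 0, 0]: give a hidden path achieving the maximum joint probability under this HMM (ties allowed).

path = [0, 1, 0, 1, 0, 2]

t=0: δ = [1.875e-01, 6.250e-02, 9.375e-02]  (obs o_0=0)
t=1: δ = [5.859e-03, 1.172e-02, 1.172e-02]  ψ = [0, 0, 0]  (obs o_1=1)
t=2: δ = [2.197e-03, 1.099e-03, 1.099e-03]  ψ = [1, 2, 0]  (obs o_2=0)
t=3: δ = [6.866e-05, 1.373e-04, 1.373e-04]  ψ = [0, 0, 0]  (obs o_3=1)
t=4: δ = [2.575e-05, 1.287e-05, 1.287e-05]  ψ = [1, 2, 0]  (obs o_4=0)
t=5: δ = [2.414e-06, 1.609e-06, 4.828e-06]  ψ = [0, 0, 0]  (obs o_5=0)
backtrack: best end state = 2; path = [0, 1, 0, 1, 0, 2]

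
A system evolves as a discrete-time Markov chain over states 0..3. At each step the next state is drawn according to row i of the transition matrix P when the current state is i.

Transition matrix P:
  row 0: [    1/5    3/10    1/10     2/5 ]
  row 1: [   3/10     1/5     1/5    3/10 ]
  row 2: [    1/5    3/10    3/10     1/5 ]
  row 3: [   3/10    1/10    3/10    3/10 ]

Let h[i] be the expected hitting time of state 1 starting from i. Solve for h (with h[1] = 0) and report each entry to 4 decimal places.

First-step conditioning: h[1] = 0; for i ≠ 1, h[i] = 1 + Σ_k P[i][k]·h[k].
  h[0] = 1 + 1/5·h[0] + 1/10·h[2] + 2/5·h[3]
  h[2] = 1 + 1/5·h[0] + 3/10·h[2] + 1/5·h[3]
  h[3] = 1 + 3/10·h[0] + 3/10·h[2] + 3/10·h[3]
Solving the 3×3 linear system over states ≠ 1 gives exactly h = [115/27, 0, 110/27, 5] (h[1] = 0 is the target).

h = [4.2593, 0.0000, 4.0741, 5.0000]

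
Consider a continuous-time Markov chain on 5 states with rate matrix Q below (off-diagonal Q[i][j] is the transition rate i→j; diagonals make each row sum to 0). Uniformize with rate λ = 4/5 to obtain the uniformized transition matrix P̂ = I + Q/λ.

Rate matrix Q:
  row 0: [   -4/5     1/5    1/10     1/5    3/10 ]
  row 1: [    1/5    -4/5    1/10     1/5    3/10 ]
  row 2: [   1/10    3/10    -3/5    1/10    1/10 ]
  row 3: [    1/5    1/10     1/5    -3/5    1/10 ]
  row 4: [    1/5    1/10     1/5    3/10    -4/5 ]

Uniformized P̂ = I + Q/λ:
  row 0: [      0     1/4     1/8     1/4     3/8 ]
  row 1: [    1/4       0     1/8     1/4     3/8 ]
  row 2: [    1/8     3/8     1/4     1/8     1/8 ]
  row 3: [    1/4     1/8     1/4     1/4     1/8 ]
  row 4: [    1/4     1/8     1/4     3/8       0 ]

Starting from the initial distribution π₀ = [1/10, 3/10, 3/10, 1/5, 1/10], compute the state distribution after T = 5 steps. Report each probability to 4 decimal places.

t=0: π = [0.1000, 0.3000, 0.3000, 0.2000, 0.1000]
t=1: π = [0.1875, 0.1750, 0.2000, 0.2250, 0.2125]
t=2: π = [0.1781, 0.1766, 0.2047, 0.2516, 0.1891]
t=3: π = [0.1799, 0.1764, 0.2057, 0.2480, 0.1900]
t=4: π = [0.1793, 0.1769, 0.2055, 0.2480, 0.1903]
t=5: π = [0.1795, 0.1767, 0.2055, 0.2481, 0.1903]

π = [0.1795, 0.1767, 0.2055, 0.2481, 0.1903]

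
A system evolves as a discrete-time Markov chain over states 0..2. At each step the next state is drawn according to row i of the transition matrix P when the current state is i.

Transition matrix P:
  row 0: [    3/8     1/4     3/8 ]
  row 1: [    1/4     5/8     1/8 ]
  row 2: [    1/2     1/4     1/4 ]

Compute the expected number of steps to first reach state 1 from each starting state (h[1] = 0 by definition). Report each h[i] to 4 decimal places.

h = [4.0000, 0.0000, 4.0000]

First-step conditioning: h[1] = 0; for i ≠ 1, h[i] = 1 + Σ_k P[i][k]·h[k].
  h[0] = 1 + 3/8·h[0] + 3/8·h[2]
  h[2] = 1 + 1/2·h[0] + 1/4·h[2]
Solving the 2×2 linear system over states ≠ 1 gives exactly h = [4, 0, 4] (h[1] = 0 is the target).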